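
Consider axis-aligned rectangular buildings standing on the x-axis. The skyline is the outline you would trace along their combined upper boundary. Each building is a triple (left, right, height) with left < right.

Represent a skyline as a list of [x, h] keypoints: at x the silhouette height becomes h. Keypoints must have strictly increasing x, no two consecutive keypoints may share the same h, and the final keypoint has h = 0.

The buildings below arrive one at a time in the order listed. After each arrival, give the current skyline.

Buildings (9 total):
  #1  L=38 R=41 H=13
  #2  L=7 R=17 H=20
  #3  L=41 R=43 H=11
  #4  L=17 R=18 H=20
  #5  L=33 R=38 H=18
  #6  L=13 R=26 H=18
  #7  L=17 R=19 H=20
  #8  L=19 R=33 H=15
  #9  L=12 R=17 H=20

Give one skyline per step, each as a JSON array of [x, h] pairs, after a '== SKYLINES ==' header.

== SKYLINES ==
[[38,13],[41,0]]
[[7,20],[17,0],[38,13],[41,0]]
[[7,20],[17,0],[38,13],[41,11],[43,0]]
[[7,20],[18,0],[38,13],[41,11],[43,0]]
[[7,20],[18,0],[33,18],[38,13],[41,11],[43,0]]
[[7,20],[18,18],[26,0],[33,18],[38,13],[41,11],[43,0]]
[[7,20],[19,18],[26,0],[33,18],[38,13],[41,11],[43,0]]
[[7,20],[19,18],[26,15],[33,18],[38,13],[41,11],[43,0]]
[[7,20],[19,18],[26,15],[33,18],[38,13],[41,11],[43,0]]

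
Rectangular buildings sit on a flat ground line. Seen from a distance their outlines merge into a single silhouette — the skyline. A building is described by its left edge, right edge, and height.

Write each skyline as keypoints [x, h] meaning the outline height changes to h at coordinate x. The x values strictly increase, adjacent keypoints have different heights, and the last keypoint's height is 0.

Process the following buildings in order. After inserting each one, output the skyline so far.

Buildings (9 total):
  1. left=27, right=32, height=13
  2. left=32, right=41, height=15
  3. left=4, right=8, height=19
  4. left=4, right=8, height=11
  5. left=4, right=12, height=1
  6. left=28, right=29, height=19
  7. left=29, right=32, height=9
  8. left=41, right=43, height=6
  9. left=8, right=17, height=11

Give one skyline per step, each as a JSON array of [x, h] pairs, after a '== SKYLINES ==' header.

== SKYLINES ==
[[27,13],[32,0]]
[[27,13],[32,15],[41,0]]
[[4,19],[8,0],[27,13],[32,15],[41,0]]
[[4,19],[8,0],[27,13],[32,15],[41,0]]
[[4,19],[8,1],[12,0],[27,13],[32,15],[41,0]]
[[4,19],[8,1],[12,0],[27,13],[28,19],[29,13],[32,15],[41,0]]
[[4,19],[8,1],[12,0],[27,13],[28,19],[29,13],[32,15],[41,0]]
[[4,19],[8,1],[12,0],[27,13],[28,19],[29,13],[32,15],[41,6],[43,0]]
[[4,19],[8,11],[17,0],[27,13],[28,19],[29,13],[32,15],[41,6],[43,0]]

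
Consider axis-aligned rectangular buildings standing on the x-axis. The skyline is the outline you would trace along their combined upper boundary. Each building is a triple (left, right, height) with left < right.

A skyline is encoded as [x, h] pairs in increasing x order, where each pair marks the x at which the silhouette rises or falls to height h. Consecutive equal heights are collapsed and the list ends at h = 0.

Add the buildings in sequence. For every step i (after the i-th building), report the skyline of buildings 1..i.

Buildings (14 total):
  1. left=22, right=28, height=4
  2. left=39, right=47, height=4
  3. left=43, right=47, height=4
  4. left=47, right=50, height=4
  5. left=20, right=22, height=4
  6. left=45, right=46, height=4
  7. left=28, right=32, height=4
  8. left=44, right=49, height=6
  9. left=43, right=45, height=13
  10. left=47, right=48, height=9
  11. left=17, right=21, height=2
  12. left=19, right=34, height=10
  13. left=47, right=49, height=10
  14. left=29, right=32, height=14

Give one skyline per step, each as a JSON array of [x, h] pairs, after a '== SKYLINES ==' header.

== SKYLINES ==
[[22,4],[28,0]]
[[22,4],[28,0],[39,4],[47,0]]
[[22,4],[28,0],[39,4],[47,0]]
[[22,4],[28,0],[39,4],[50,0]]
[[20,4],[28,0],[39,4],[50,0]]
[[20,4],[28,0],[39,4],[50,0]]
[[20,4],[32,0],[39,4],[50,0]]
[[20,4],[32,0],[39,4],[44,6],[49,4],[50,0]]
[[20,4],[32,0],[39,4],[43,13],[45,6],[49,4],[50,0]]
[[20,4],[32,0],[39,4],[43,13],[45,6],[47,9],[48,6],[49,4],[50,0]]
[[17,2],[20,4],[32,0],[39,4],[43,13],[45,6],[47,9],[48,6],[49,4],[50,0]]
[[17,2],[19,10],[34,0],[39,4],[43,13],[45,6],[47,9],[48,6],[49,4],[50,0]]
[[17,2],[19,10],[34,0],[39,4],[43,13],[45,6],[47,10],[49,4],[50,0]]
[[17,2],[19,10],[29,14],[32,10],[34,0],[39,4],[43,13],[45,6],[47,10],[49,4],[50,0]]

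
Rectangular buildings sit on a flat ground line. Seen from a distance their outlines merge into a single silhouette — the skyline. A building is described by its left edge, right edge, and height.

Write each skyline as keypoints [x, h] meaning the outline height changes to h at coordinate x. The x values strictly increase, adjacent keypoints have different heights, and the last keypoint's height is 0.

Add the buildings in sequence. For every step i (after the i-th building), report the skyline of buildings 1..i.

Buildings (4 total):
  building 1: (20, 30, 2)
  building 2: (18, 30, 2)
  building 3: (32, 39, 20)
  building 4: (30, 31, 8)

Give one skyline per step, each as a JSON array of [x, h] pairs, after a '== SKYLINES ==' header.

== SKYLINES ==
[[20,2],[30,0]]
[[18,2],[30,0]]
[[18,2],[30,0],[32,20],[39,0]]
[[18,2],[30,8],[31,0],[32,20],[39,0]]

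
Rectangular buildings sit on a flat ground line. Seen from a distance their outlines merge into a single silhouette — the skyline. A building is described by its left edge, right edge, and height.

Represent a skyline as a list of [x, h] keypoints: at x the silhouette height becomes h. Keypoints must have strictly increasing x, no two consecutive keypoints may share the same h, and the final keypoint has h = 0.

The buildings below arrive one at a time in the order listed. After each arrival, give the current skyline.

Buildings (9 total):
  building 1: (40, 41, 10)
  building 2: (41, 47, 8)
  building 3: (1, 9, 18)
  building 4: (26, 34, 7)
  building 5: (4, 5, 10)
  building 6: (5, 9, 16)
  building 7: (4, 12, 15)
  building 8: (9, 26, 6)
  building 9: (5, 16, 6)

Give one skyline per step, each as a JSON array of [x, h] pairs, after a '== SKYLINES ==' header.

== SKYLINES ==
[[40,10],[41,0]]
[[40,10],[41,8],[47,0]]
[[1,18],[9,0],[40,10],[41,8],[47,0]]
[[1,18],[9,0],[26,7],[34,0],[40,10],[41,8],[47,0]]
[[1,18],[9,0],[26,7],[34,0],[40,10],[41,8],[47,0]]
[[1,18],[9,0],[26,7],[34,0],[40,10],[41,8],[47,0]]
[[1,18],[9,15],[12,0],[26,7],[34,0],[40,10],[41,8],[47,0]]
[[1,18],[9,15],[12,6],[26,7],[34,0],[40,10],[41,8],[47,0]]
[[1,18],[9,15],[12,6],[26,7],[34,0],[40,10],[41,8],[47,0]]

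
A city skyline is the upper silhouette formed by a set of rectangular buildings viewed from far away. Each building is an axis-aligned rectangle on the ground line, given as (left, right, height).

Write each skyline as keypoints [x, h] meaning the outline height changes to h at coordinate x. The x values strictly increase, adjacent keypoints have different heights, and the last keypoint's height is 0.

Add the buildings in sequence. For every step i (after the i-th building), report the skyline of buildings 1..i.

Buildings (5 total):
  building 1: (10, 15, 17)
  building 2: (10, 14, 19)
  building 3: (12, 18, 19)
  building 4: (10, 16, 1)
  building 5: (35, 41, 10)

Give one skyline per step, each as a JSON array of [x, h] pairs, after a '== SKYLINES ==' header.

== SKYLINES ==
[[10,17],[15,0]]
[[10,19],[14,17],[15,0]]
[[10,19],[18,0]]
[[10,19],[18,0]]
[[10,19],[18,0],[35,10],[41,0]]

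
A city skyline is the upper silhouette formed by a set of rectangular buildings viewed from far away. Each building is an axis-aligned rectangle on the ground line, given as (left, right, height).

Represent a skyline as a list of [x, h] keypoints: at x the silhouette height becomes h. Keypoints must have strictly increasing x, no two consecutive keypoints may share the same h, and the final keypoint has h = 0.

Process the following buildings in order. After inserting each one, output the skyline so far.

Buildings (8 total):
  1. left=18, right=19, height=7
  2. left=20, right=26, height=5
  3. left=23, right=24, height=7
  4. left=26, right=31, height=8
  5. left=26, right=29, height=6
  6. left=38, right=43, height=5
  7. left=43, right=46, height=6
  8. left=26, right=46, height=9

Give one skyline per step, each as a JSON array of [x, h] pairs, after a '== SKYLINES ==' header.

== SKYLINES ==
[[18,7],[19,0]]
[[18,7],[19,0],[20,5],[26,0]]
[[18,7],[19,0],[20,5],[23,7],[24,5],[26,0]]
[[18,7],[19,0],[20,5],[23,7],[24,5],[26,8],[31,0]]
[[18,7],[19,0],[20,5],[23,7],[24,5],[26,8],[31,0]]
[[18,7],[19,0],[20,5],[23,7],[24,5],[26,8],[31,0],[38,5],[43,0]]
[[18,7],[19,0],[20,5],[23,7],[24,5],[26,8],[31,0],[38,5],[43,6],[46,0]]
[[18,7],[19,0],[20,5],[23,7],[24,5],[26,9],[46,0]]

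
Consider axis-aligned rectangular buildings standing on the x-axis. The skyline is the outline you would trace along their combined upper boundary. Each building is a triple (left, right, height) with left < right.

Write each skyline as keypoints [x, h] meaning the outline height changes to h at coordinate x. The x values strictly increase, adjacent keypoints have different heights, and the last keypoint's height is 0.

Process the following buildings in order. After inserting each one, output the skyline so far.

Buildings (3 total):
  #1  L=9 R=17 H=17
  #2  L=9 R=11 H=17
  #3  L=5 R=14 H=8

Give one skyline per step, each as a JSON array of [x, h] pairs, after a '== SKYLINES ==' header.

== SKYLINES ==
[[9,17],[17,0]]
[[9,17],[17,0]]
[[5,8],[9,17],[17,0]]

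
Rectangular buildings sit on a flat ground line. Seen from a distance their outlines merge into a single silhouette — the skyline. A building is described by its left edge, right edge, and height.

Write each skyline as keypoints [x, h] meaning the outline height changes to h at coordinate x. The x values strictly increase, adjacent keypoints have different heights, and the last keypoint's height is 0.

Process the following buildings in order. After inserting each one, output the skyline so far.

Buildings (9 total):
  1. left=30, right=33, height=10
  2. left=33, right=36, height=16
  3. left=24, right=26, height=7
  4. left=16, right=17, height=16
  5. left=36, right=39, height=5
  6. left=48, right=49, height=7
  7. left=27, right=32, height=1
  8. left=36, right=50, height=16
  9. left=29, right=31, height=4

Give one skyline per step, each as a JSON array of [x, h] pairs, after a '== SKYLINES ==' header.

== SKYLINES ==
[[30,10],[33,0]]
[[30,10],[33,16],[36,0]]
[[24,7],[26,0],[30,10],[33,16],[36,0]]
[[16,16],[17,0],[24,7],[26,0],[30,10],[33,16],[36,0]]
[[16,16],[17,0],[24,7],[26,0],[30,10],[33,16],[36,5],[39,0]]
[[16,16],[17,0],[24,7],[26,0],[30,10],[33,16],[36,5],[39,0],[48,7],[49,0]]
[[16,16],[17,0],[24,7],[26,0],[27,1],[30,10],[33,16],[36,5],[39,0],[48,7],[49,0]]
[[16,16],[17,0],[24,7],[26,0],[27,1],[30,10],[33,16],[50,0]]
[[16,16],[17,0],[24,7],[26,0],[27,1],[29,4],[30,10],[33,16],[50,0]]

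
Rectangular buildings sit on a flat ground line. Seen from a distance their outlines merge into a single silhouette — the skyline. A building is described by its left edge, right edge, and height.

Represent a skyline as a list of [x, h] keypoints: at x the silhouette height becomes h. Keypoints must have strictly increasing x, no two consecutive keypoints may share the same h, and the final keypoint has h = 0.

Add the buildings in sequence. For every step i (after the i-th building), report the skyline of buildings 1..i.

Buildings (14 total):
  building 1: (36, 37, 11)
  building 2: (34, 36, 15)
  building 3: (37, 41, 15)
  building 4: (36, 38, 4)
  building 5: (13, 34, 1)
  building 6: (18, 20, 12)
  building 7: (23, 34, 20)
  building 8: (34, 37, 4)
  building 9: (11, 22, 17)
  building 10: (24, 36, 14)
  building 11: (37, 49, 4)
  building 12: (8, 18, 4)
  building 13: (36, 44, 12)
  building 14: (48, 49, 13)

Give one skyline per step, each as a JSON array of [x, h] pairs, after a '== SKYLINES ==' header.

== SKYLINES ==
[[36,11],[37,0]]
[[34,15],[36,11],[37,0]]
[[34,15],[36,11],[37,15],[41,0]]
[[34,15],[36,11],[37,15],[41,0]]
[[13,1],[34,15],[36,11],[37,15],[41,0]]
[[13,1],[18,12],[20,1],[34,15],[36,11],[37,15],[41,0]]
[[13,1],[18,12],[20,1],[23,20],[34,15],[36,11],[37,15],[41,0]]
[[13,1],[18,12],[20,1],[23,20],[34,15],[36,11],[37,15],[41,0]]
[[11,17],[22,1],[23,20],[34,15],[36,11],[37,15],[41,0]]
[[11,17],[22,1],[23,20],[34,15],[36,11],[37,15],[41,0]]
[[11,17],[22,1],[23,20],[34,15],[36,11],[37,15],[41,4],[49,0]]
[[8,4],[11,17],[22,1],[23,20],[34,15],[36,11],[37,15],[41,4],[49,0]]
[[8,4],[11,17],[22,1],[23,20],[34,15],[36,12],[37,15],[41,12],[44,4],[49,0]]
[[8,4],[11,17],[22,1],[23,20],[34,15],[36,12],[37,15],[41,12],[44,4],[48,13],[49,0]]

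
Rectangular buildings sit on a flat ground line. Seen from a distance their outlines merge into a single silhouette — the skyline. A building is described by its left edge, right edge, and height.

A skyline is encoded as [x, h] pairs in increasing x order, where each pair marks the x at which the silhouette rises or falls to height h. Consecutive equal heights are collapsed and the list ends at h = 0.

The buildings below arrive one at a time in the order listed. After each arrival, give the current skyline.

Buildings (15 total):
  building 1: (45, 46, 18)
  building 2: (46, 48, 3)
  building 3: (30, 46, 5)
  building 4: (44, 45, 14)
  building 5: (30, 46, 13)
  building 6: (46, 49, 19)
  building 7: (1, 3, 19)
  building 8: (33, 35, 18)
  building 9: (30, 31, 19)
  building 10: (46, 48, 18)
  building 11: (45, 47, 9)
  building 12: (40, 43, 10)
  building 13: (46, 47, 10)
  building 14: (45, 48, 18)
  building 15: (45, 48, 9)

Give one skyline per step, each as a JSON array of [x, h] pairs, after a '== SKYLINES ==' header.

== SKYLINES ==
[[45,18],[46,0]]
[[45,18],[46,3],[48,0]]
[[30,5],[45,18],[46,3],[48,0]]
[[30,5],[44,14],[45,18],[46,3],[48,0]]
[[30,13],[44,14],[45,18],[46,3],[48,0]]
[[30,13],[44,14],[45,18],[46,19],[49,0]]
[[1,19],[3,0],[30,13],[44,14],[45,18],[46,19],[49,0]]
[[1,19],[3,0],[30,13],[33,18],[35,13],[44,14],[45,18],[46,19],[49,0]]
[[1,19],[3,0],[30,19],[31,13],[33,18],[35,13],[44,14],[45,18],[46,19],[49,0]]
[[1,19],[3,0],[30,19],[31,13],[33,18],[35,13],[44,14],[45,18],[46,19],[49,0]]
[[1,19],[3,0],[30,19],[31,13],[33,18],[35,13],[44,14],[45,18],[46,19],[49,0]]
[[1,19],[3,0],[30,19],[31,13],[33,18],[35,13],[44,14],[45,18],[46,19],[49,0]]
[[1,19],[3,0],[30,19],[31,13],[33,18],[35,13],[44,14],[45,18],[46,19],[49,0]]
[[1,19],[3,0],[30,19],[31,13],[33,18],[35,13],[44,14],[45,18],[46,19],[49,0]]
[[1,19],[3,0],[30,19],[31,13],[33,18],[35,13],[44,14],[45,18],[46,19],[49,0]]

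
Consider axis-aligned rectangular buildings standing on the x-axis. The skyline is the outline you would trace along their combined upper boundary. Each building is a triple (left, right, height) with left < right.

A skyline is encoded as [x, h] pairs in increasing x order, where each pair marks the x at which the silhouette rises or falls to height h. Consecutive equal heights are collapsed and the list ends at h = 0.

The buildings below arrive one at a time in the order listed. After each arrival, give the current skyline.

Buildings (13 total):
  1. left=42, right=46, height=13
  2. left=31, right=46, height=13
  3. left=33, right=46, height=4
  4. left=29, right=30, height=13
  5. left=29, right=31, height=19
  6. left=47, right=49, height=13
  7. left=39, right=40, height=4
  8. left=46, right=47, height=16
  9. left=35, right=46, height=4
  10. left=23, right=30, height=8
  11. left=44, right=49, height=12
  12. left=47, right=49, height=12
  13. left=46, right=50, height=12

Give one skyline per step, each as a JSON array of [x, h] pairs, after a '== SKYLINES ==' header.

== SKYLINES ==
[[42,13],[46,0]]
[[31,13],[46,0]]
[[31,13],[46,0]]
[[29,13],[30,0],[31,13],[46,0]]
[[29,19],[31,13],[46,0]]
[[29,19],[31,13],[46,0],[47,13],[49,0]]
[[29,19],[31,13],[46,0],[47,13],[49,0]]
[[29,19],[31,13],[46,16],[47,13],[49,0]]
[[29,19],[31,13],[46,16],[47,13],[49,0]]
[[23,8],[29,19],[31,13],[46,16],[47,13],[49,0]]
[[23,8],[29,19],[31,13],[46,16],[47,13],[49,0]]
[[23,8],[29,19],[31,13],[46,16],[47,13],[49,0]]
[[23,8],[29,19],[31,13],[46,16],[47,13],[49,12],[50,0]]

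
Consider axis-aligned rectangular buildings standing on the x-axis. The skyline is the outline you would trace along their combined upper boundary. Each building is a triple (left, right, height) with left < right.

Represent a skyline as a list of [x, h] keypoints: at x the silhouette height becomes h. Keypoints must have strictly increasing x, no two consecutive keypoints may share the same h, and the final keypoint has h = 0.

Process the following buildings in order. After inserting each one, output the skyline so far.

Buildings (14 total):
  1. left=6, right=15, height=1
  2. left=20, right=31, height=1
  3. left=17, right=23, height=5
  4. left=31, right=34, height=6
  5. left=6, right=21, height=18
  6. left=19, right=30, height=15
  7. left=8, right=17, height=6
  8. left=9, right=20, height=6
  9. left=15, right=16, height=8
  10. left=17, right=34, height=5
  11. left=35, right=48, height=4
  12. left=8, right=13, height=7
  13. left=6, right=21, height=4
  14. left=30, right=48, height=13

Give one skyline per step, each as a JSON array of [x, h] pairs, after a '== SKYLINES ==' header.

== SKYLINES ==
[[6,1],[15,0]]
[[6,1],[15,0],[20,1],[31,0]]
[[6,1],[15,0],[17,5],[23,1],[31,0]]
[[6,1],[15,0],[17,5],[23,1],[31,6],[34,0]]
[[6,18],[21,5],[23,1],[31,6],[34,0]]
[[6,18],[21,15],[30,1],[31,6],[34,0]]
[[6,18],[21,15],[30,1],[31,6],[34,0]]
[[6,18],[21,15],[30,1],[31,6],[34,0]]
[[6,18],[21,15],[30,1],[31,6],[34,0]]
[[6,18],[21,15],[30,5],[31,6],[34,0]]
[[6,18],[21,15],[30,5],[31,6],[34,0],[35,4],[48,0]]
[[6,18],[21,15],[30,5],[31,6],[34,0],[35,4],[48,0]]
[[6,18],[21,15],[30,5],[31,6],[34,0],[35,4],[48,0]]
[[6,18],[21,15],[30,13],[48,0]]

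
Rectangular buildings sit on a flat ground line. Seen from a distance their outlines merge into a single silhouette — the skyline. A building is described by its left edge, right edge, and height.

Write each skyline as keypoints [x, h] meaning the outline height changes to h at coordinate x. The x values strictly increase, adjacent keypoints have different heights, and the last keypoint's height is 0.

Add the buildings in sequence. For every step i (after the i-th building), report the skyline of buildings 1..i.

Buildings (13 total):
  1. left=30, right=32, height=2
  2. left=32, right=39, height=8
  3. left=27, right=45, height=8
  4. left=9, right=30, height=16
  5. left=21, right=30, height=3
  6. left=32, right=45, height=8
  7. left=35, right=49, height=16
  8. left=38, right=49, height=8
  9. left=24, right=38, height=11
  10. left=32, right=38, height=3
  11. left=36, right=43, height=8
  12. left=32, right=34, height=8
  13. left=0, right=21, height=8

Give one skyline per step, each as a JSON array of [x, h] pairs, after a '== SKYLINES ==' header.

== SKYLINES ==
[[30,2],[32,0]]
[[30,2],[32,8],[39,0]]
[[27,8],[45,0]]
[[9,16],[30,8],[45,0]]
[[9,16],[30,8],[45,0]]
[[9,16],[30,8],[45,0]]
[[9,16],[30,8],[35,16],[49,0]]
[[9,16],[30,8],[35,16],[49,0]]
[[9,16],[30,11],[35,16],[49,0]]
[[9,16],[30,11],[35,16],[49,0]]
[[9,16],[30,11],[35,16],[49,0]]
[[9,16],[30,11],[35,16],[49,0]]
[[0,8],[9,16],[30,11],[35,16],[49,0]]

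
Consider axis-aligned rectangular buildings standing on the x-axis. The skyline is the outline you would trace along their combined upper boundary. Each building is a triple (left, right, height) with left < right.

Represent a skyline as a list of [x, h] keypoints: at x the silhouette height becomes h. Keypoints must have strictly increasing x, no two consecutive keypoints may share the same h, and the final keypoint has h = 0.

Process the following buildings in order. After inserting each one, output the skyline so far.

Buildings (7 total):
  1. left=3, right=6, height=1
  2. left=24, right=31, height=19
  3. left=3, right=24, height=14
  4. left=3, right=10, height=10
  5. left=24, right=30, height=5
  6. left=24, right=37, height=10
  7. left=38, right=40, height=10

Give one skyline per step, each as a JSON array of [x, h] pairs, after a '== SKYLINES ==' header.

== SKYLINES ==
[[3,1],[6,0]]
[[3,1],[6,0],[24,19],[31,0]]
[[3,14],[24,19],[31,0]]
[[3,14],[24,19],[31,0]]
[[3,14],[24,19],[31,0]]
[[3,14],[24,19],[31,10],[37,0]]
[[3,14],[24,19],[31,10],[37,0],[38,10],[40,0]]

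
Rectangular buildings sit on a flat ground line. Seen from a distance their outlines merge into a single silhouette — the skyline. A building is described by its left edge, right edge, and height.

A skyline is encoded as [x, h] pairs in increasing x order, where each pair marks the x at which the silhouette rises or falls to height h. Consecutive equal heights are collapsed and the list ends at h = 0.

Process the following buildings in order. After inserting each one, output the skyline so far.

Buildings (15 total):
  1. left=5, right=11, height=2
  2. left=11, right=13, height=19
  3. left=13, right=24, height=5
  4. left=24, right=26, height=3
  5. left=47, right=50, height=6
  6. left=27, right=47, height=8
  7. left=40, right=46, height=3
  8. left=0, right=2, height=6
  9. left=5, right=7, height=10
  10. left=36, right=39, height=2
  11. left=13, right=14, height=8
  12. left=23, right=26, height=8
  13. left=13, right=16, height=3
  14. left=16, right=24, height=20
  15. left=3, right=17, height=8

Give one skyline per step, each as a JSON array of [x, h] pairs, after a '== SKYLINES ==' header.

== SKYLINES ==
[[5,2],[11,0]]
[[5,2],[11,19],[13,0]]
[[5,2],[11,19],[13,5],[24,0]]
[[5,2],[11,19],[13,5],[24,3],[26,0]]
[[5,2],[11,19],[13,5],[24,3],[26,0],[47,6],[50,0]]
[[5,2],[11,19],[13,5],[24,3],[26,0],[27,8],[47,6],[50,0]]
[[5,2],[11,19],[13,5],[24,3],[26,0],[27,8],[47,6],[50,0]]
[[0,6],[2,0],[5,2],[11,19],[13,5],[24,3],[26,0],[27,8],[47,6],[50,0]]
[[0,6],[2,0],[5,10],[7,2],[11,19],[13,5],[24,3],[26,0],[27,8],[47,6],[50,0]]
[[0,6],[2,0],[5,10],[7,2],[11,19],[13,5],[24,3],[26,0],[27,8],[47,6],[50,0]]
[[0,6],[2,0],[5,10],[7,2],[11,19],[13,8],[14,5],[24,3],[26,0],[27,8],[47,6],[50,0]]
[[0,6],[2,0],[5,10],[7,2],[11,19],[13,8],[14,5],[23,8],[26,0],[27,8],[47,6],[50,0]]
[[0,6],[2,0],[5,10],[7,2],[11,19],[13,8],[14,5],[23,8],[26,0],[27,8],[47,6],[50,0]]
[[0,6],[2,0],[5,10],[7,2],[11,19],[13,8],[14,5],[16,20],[24,8],[26,0],[27,8],[47,6],[50,0]]
[[0,6],[2,0],[3,8],[5,10],[7,8],[11,19],[13,8],[16,20],[24,8],[26,0],[27,8],[47,6],[50,0]]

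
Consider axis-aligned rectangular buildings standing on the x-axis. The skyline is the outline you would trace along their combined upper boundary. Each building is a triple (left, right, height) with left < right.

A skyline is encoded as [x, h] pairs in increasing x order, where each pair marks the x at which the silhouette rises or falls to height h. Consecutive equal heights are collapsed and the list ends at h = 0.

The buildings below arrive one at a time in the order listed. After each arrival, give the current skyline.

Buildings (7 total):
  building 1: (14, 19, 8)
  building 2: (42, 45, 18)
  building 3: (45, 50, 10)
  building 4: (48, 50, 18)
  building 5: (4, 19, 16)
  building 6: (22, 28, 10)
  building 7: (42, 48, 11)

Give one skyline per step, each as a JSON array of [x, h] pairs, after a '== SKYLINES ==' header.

== SKYLINES ==
[[14,8],[19,0]]
[[14,8],[19,0],[42,18],[45,0]]
[[14,8],[19,0],[42,18],[45,10],[50,0]]
[[14,8],[19,0],[42,18],[45,10],[48,18],[50,0]]
[[4,16],[19,0],[42,18],[45,10],[48,18],[50,0]]
[[4,16],[19,0],[22,10],[28,0],[42,18],[45,10],[48,18],[50,0]]
[[4,16],[19,0],[22,10],[28,0],[42,18],[45,11],[48,18],[50,0]]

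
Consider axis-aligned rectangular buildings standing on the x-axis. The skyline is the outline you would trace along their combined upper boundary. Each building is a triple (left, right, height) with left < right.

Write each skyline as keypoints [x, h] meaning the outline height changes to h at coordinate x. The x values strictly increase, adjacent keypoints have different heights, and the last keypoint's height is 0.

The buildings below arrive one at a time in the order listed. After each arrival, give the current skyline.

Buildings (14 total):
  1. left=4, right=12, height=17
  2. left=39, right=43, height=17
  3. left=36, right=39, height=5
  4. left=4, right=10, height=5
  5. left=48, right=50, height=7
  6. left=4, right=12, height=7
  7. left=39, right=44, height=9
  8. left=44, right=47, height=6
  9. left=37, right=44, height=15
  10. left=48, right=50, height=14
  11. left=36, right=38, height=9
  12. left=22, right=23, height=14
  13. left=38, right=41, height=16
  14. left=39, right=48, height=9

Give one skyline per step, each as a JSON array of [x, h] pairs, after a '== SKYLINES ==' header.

== SKYLINES ==
[[4,17],[12,0]]
[[4,17],[12,0],[39,17],[43,0]]
[[4,17],[12,0],[36,5],[39,17],[43,0]]
[[4,17],[12,0],[36,5],[39,17],[43,0]]
[[4,17],[12,0],[36,5],[39,17],[43,0],[48,7],[50,0]]
[[4,17],[12,0],[36,5],[39,17],[43,0],[48,7],[50,0]]
[[4,17],[12,0],[36,5],[39,17],[43,9],[44,0],[48,7],[50,0]]
[[4,17],[12,0],[36,5],[39,17],[43,9],[44,6],[47,0],[48,7],[50,0]]
[[4,17],[12,0],[36,5],[37,15],[39,17],[43,15],[44,6],[47,0],[48,7],[50,0]]
[[4,17],[12,0],[36,5],[37,15],[39,17],[43,15],[44,6],[47,0],[48,14],[50,0]]
[[4,17],[12,0],[36,9],[37,15],[39,17],[43,15],[44,6],[47,0],[48,14],[50,0]]
[[4,17],[12,0],[22,14],[23,0],[36,9],[37,15],[39,17],[43,15],[44,6],[47,0],[48,14],[50,0]]
[[4,17],[12,0],[22,14],[23,0],[36,9],[37,15],[38,16],[39,17],[43,15],[44,6],[47,0],[48,14],[50,0]]
[[4,17],[12,0],[22,14],[23,0],[36,9],[37,15],[38,16],[39,17],[43,15],[44,9],[48,14],[50,0]]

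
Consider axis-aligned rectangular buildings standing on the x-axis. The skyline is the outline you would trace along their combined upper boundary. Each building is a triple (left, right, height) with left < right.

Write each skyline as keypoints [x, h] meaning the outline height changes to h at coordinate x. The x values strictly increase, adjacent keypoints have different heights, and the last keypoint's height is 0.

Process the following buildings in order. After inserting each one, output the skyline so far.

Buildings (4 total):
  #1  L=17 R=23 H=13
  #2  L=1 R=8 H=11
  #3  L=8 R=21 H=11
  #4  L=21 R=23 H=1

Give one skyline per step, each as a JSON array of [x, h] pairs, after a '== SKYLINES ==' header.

== SKYLINES ==
[[17,13],[23,0]]
[[1,11],[8,0],[17,13],[23,0]]
[[1,11],[17,13],[23,0]]
[[1,11],[17,13],[23,0]]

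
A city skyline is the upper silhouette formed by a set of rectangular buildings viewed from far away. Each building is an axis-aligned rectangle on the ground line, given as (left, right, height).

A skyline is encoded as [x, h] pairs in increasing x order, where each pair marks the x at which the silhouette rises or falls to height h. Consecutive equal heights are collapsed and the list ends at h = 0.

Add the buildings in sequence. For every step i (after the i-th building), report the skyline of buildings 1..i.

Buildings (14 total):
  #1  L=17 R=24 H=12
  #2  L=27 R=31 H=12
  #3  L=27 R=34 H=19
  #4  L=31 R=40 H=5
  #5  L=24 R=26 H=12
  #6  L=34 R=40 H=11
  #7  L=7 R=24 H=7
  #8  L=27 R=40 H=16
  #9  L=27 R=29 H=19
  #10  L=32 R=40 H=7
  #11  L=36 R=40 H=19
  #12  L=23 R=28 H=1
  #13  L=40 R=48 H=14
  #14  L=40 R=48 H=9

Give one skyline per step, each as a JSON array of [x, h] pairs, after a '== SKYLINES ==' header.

== SKYLINES ==
[[17,12],[24,0]]
[[17,12],[24,0],[27,12],[31,0]]
[[17,12],[24,0],[27,19],[34,0]]
[[17,12],[24,0],[27,19],[34,5],[40,0]]
[[17,12],[26,0],[27,19],[34,5],[40,0]]
[[17,12],[26,0],[27,19],[34,11],[40,0]]
[[7,7],[17,12],[26,0],[27,19],[34,11],[40,0]]
[[7,7],[17,12],[26,0],[27,19],[34,16],[40,0]]
[[7,7],[17,12],[26,0],[27,19],[34,16],[40,0]]
[[7,7],[17,12],[26,0],[27,19],[34,16],[40,0]]
[[7,7],[17,12],[26,0],[27,19],[34,16],[36,19],[40,0]]
[[7,7],[17,12],[26,1],[27,19],[34,16],[36,19],[40,0]]
[[7,7],[17,12],[26,1],[27,19],[34,16],[36,19],[40,14],[48,0]]
[[7,7],[17,12],[26,1],[27,19],[34,16],[36,19],[40,14],[48,0]]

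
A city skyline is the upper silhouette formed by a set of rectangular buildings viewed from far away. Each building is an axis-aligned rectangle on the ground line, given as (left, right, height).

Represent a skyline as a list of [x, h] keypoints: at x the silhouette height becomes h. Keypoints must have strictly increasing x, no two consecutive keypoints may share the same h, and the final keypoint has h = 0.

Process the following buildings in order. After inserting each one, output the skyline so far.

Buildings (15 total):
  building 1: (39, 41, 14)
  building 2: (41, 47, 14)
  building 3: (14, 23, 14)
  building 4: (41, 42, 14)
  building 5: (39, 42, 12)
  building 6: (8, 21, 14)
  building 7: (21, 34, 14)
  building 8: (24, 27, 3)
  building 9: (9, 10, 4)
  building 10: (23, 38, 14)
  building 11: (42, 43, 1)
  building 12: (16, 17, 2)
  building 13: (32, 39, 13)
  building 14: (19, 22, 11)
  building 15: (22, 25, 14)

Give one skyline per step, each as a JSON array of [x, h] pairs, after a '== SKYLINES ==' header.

== SKYLINES ==
[[39,14],[41,0]]
[[39,14],[47,0]]
[[14,14],[23,0],[39,14],[47,0]]
[[14,14],[23,0],[39,14],[47,0]]
[[14,14],[23,0],[39,14],[47,0]]
[[8,14],[23,0],[39,14],[47,0]]
[[8,14],[34,0],[39,14],[47,0]]
[[8,14],[34,0],[39,14],[47,0]]
[[8,14],[34,0],[39,14],[47,0]]
[[8,14],[38,0],[39,14],[47,0]]
[[8,14],[38,0],[39,14],[47,0]]
[[8,14],[38,0],[39,14],[47,0]]
[[8,14],[38,13],[39,14],[47,0]]
[[8,14],[38,13],[39,14],[47,0]]
[[8,14],[38,13],[39,14],[47,0]]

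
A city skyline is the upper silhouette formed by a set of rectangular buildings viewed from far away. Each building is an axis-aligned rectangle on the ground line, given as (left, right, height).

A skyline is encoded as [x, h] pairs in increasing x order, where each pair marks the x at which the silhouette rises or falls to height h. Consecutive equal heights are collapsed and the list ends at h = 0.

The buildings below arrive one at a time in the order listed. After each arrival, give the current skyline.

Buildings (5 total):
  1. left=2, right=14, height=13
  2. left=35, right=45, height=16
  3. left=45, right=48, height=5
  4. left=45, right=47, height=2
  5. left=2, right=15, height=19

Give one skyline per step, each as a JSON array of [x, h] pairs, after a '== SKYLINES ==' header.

== SKYLINES ==
[[2,13],[14,0]]
[[2,13],[14,0],[35,16],[45,0]]
[[2,13],[14,0],[35,16],[45,5],[48,0]]
[[2,13],[14,0],[35,16],[45,5],[48,0]]
[[2,19],[15,0],[35,16],[45,5],[48,0]]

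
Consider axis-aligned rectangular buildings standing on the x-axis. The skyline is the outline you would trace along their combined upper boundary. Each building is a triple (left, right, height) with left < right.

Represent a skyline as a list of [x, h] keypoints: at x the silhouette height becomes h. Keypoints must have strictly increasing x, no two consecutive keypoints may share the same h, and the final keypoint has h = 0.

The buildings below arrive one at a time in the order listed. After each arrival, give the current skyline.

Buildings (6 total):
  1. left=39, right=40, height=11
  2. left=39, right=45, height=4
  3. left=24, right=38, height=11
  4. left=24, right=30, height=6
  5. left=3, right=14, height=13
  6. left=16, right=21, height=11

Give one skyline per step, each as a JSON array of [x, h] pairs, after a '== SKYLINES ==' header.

== SKYLINES ==
[[39,11],[40,0]]
[[39,11],[40,4],[45,0]]
[[24,11],[38,0],[39,11],[40,4],[45,0]]
[[24,11],[38,0],[39,11],[40,4],[45,0]]
[[3,13],[14,0],[24,11],[38,0],[39,11],[40,4],[45,0]]
[[3,13],[14,0],[16,11],[21,0],[24,11],[38,0],[39,11],[40,4],[45,0]]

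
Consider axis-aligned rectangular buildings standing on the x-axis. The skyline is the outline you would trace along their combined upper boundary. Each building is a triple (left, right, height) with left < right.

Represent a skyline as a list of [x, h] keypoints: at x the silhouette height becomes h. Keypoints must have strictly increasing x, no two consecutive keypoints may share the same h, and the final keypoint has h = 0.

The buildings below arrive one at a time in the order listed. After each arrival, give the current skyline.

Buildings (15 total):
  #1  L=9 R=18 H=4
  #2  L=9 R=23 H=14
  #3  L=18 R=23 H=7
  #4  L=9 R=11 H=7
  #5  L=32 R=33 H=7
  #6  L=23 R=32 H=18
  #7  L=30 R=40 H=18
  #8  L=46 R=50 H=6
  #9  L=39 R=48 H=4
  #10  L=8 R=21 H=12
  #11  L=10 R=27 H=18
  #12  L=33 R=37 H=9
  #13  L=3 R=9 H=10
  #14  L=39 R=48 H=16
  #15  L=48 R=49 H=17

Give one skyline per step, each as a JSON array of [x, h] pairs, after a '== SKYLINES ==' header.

== SKYLINES ==
[[9,4],[18,0]]
[[9,14],[23,0]]
[[9,14],[23,0]]
[[9,14],[23,0]]
[[9,14],[23,0],[32,7],[33,0]]
[[9,14],[23,18],[32,7],[33,0]]
[[9,14],[23,18],[40,0]]
[[9,14],[23,18],[40,0],[46,6],[50,0]]
[[9,14],[23,18],[40,4],[46,6],[50,0]]
[[8,12],[9,14],[23,18],[40,4],[46,6],[50,0]]
[[8,12],[9,14],[10,18],[40,4],[46,6],[50,0]]
[[8,12],[9,14],[10,18],[40,4],[46,6],[50,0]]
[[3,10],[8,12],[9,14],[10,18],[40,4],[46,6],[50,0]]
[[3,10],[8,12],[9,14],[10,18],[40,16],[48,6],[50,0]]
[[3,10],[8,12],[9,14],[10,18],[40,16],[48,17],[49,6],[50,0]]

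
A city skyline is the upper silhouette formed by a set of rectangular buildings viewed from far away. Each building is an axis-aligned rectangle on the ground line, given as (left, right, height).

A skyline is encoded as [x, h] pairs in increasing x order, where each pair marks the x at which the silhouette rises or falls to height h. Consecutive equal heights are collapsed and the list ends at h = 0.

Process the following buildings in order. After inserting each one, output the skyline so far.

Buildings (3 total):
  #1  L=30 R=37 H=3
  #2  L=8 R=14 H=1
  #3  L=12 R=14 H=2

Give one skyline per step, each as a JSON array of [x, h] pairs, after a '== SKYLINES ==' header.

== SKYLINES ==
[[30,3],[37,0]]
[[8,1],[14,0],[30,3],[37,0]]
[[8,1],[12,2],[14,0],[30,3],[37,0]]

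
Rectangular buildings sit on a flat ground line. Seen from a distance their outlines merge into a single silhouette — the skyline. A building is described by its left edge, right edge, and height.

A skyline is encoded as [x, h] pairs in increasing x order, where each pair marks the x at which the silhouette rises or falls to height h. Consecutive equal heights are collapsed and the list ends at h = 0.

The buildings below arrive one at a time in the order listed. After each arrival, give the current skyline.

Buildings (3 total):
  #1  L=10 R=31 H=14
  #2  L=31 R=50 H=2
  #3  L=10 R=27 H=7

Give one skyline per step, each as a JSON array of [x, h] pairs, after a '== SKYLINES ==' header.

== SKYLINES ==
[[10,14],[31,0]]
[[10,14],[31,2],[50,0]]
[[10,14],[31,2],[50,0]]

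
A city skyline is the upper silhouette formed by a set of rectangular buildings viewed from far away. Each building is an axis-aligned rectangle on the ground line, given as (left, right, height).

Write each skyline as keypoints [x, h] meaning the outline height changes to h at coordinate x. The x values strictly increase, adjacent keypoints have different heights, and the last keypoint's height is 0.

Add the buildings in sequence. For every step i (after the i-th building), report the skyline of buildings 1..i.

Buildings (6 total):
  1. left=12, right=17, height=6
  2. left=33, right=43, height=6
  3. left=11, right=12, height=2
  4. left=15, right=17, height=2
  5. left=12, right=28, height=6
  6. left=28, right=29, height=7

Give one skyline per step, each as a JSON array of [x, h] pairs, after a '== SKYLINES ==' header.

== SKYLINES ==
[[12,6],[17,0]]
[[12,6],[17,0],[33,6],[43,0]]
[[11,2],[12,6],[17,0],[33,6],[43,0]]
[[11,2],[12,6],[17,0],[33,6],[43,0]]
[[11,2],[12,6],[28,0],[33,6],[43,0]]
[[11,2],[12,6],[28,7],[29,0],[33,6],[43,0]]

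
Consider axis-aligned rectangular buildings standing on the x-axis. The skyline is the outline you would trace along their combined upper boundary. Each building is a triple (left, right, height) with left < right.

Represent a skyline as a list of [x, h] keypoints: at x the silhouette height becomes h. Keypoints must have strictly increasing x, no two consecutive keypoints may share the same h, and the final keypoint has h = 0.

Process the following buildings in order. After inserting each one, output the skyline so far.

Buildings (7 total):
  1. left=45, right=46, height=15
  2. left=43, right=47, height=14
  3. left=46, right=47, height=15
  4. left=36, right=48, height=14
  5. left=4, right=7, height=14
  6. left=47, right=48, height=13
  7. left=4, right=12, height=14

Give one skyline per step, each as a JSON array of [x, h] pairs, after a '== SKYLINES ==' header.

== SKYLINES ==
[[45,15],[46,0]]
[[43,14],[45,15],[46,14],[47,0]]
[[43,14],[45,15],[47,0]]
[[36,14],[45,15],[47,14],[48,0]]
[[4,14],[7,0],[36,14],[45,15],[47,14],[48,0]]
[[4,14],[7,0],[36,14],[45,15],[47,14],[48,0]]
[[4,14],[12,0],[36,14],[45,15],[47,14],[48,0]]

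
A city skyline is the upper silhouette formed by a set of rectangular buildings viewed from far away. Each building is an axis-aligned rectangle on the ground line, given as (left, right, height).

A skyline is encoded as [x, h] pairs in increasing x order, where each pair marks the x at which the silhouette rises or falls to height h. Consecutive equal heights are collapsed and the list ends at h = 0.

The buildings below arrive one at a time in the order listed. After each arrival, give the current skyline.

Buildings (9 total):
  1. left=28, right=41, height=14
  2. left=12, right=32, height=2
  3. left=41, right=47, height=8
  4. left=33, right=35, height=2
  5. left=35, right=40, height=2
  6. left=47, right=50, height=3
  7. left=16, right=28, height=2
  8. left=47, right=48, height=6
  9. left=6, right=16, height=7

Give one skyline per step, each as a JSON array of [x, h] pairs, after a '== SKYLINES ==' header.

== SKYLINES ==
[[28,14],[41,0]]
[[12,2],[28,14],[41,0]]
[[12,2],[28,14],[41,8],[47,0]]
[[12,2],[28,14],[41,8],[47,0]]
[[12,2],[28,14],[41,8],[47,0]]
[[12,2],[28,14],[41,8],[47,3],[50,0]]
[[12,2],[28,14],[41,8],[47,3],[50,0]]
[[12,2],[28,14],[41,8],[47,6],[48,3],[50,0]]
[[6,7],[16,2],[28,14],[41,8],[47,6],[48,3],[50,0]]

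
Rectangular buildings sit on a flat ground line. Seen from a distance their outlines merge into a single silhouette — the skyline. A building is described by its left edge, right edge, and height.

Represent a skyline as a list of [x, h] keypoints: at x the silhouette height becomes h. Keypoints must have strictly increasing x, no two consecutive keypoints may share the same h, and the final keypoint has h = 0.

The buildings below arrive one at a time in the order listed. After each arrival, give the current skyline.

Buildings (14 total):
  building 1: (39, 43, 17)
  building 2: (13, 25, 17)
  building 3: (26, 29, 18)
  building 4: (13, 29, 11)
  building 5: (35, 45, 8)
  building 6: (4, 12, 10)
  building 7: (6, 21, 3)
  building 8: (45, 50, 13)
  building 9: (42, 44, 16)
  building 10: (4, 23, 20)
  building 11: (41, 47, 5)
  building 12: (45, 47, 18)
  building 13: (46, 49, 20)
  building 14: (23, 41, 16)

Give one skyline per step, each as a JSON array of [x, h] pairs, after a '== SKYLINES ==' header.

== SKYLINES ==
[[39,17],[43,0]]
[[13,17],[25,0],[39,17],[43,0]]
[[13,17],[25,0],[26,18],[29,0],[39,17],[43,0]]
[[13,17],[25,11],[26,18],[29,0],[39,17],[43,0]]
[[13,17],[25,11],[26,18],[29,0],[35,8],[39,17],[43,8],[45,0]]
[[4,10],[12,0],[13,17],[25,11],[26,18],[29,0],[35,8],[39,17],[43,8],[45,0]]
[[4,10],[12,3],[13,17],[25,11],[26,18],[29,0],[35,8],[39,17],[43,8],[45,0]]
[[4,10],[12,3],[13,17],[25,11],[26,18],[29,0],[35,8],[39,17],[43,8],[45,13],[50,0]]
[[4,10],[12,3],[13,17],[25,11],[26,18],[29,0],[35,8],[39,17],[43,16],[44,8],[45,13],[50,0]]
[[4,20],[23,17],[25,11],[26,18],[29,0],[35,8],[39,17],[43,16],[44,8],[45,13],[50,0]]
[[4,20],[23,17],[25,11],[26,18],[29,0],[35,8],[39,17],[43,16],[44,8],[45,13],[50,0]]
[[4,20],[23,17],[25,11],[26,18],[29,0],[35,8],[39,17],[43,16],[44,8],[45,18],[47,13],[50,0]]
[[4,20],[23,17],[25,11],[26,18],[29,0],[35,8],[39,17],[43,16],[44,8],[45,18],[46,20],[49,13],[50,0]]
[[4,20],[23,17],[25,16],[26,18],[29,16],[39,17],[43,16],[44,8],[45,18],[46,20],[49,13],[50,0]]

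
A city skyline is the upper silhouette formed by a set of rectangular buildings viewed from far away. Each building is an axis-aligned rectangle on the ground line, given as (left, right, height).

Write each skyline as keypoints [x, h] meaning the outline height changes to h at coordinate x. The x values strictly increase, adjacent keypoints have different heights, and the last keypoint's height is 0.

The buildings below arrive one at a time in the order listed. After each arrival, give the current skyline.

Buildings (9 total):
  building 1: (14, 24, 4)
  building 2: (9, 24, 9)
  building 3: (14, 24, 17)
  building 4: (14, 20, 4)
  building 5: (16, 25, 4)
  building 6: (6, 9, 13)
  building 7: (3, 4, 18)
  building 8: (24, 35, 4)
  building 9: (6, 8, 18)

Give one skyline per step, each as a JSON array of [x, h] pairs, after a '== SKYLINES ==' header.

== SKYLINES ==
[[14,4],[24,0]]
[[9,9],[24,0]]
[[9,9],[14,17],[24,0]]
[[9,9],[14,17],[24,0]]
[[9,9],[14,17],[24,4],[25,0]]
[[6,13],[9,9],[14,17],[24,4],[25,0]]
[[3,18],[4,0],[6,13],[9,9],[14,17],[24,4],[25,0]]
[[3,18],[4,0],[6,13],[9,9],[14,17],[24,4],[35,0]]
[[3,18],[4,0],[6,18],[8,13],[9,9],[14,17],[24,4],[35,0]]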